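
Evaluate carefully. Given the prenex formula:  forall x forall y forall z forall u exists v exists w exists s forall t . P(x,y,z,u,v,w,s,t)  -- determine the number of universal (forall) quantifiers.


Quantifier prefix: forall x forall y forall z forall u exists v exists w exists s forall t
Mark each quantifier type:
  U U U U E E E U
Universal count = 5, Existential count = 3
Asked for universal (forall) quantifiers: 5

5


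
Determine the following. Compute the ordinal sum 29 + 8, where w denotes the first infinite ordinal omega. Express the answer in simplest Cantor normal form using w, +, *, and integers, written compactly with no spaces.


Compute 29 + 8.
Ordinal + is associative but NOT commutative; for finite n>0, n + w = w but w + n stays w+n.
Both operands finite; ordinal + agrees with natural +: 29 + 8 = 37.
Result = 37

37


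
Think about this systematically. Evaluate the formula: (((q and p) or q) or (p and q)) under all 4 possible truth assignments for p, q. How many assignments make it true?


Check all 4 assignments:
p=0, q=0: 0
p=0, q=1: 1
p=1, q=0: 0
p=1, q=1: 1
Count of True = 2

2


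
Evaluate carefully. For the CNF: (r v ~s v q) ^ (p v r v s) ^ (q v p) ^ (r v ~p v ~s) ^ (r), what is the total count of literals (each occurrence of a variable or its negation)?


Counting literals in each clause:
Clause 1: 3 literal(s)
Clause 2: 3 literal(s)
Clause 3: 2 literal(s)
Clause 4: 3 literal(s)
Clause 5: 1 literal(s)
Total = 12

12


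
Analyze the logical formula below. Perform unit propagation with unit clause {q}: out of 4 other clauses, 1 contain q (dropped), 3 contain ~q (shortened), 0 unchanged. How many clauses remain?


Satisfied (removed): 1
Shortened (remain): 3
Unchanged (remain): 0
Remaining = 3 + 0 = 3

3


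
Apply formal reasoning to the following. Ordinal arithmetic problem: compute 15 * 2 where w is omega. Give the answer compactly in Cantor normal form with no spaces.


Compute 15 * 2.
Ordinal * is associative and left-distributive over +, but NOT commutative; for finite n>1, n*w = w but w*n stays w*n.
Both finite; ordinal * agrees with natural *: 15 * 2 = 30.
Result = 30

30


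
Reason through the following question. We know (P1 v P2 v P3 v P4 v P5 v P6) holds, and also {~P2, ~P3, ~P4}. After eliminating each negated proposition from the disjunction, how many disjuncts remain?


Original disjuncts (6): P1, P2, P3, P4, P5, P6
Negated (eliminate): ~P2, ~P3, ~P4
Remaining disjuncts: P1, P5, P6
Count = 6 - 3 = 3

3


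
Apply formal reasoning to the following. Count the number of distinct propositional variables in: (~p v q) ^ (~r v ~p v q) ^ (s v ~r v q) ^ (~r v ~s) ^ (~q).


Identify each variable that appears in the formula.
Variables found: p, q, r, s
Count = 4

4


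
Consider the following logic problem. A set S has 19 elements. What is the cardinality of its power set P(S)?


The power set of a set with n elements has 2^n elements.
|P(S)| = 2^19 = 524288

524288


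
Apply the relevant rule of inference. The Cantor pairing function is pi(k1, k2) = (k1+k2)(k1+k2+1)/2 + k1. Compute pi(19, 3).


k1 + k2 = 22
(k1+k2)(k1+k2+1)/2 = 22 * 23 / 2 = 253
pi = 253 + 19 = 272

272


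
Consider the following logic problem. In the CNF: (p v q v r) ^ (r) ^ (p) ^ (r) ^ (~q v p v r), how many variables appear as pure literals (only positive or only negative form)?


Check each variable for pure literal status:
p: pure positive
q: mixed (not pure)
r: pure positive
Pure literal count = 2

2


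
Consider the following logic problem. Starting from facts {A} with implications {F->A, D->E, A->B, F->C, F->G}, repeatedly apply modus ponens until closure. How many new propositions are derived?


Initial facts: {A}
Apply modus ponens to closure:
  A and A->B  =>  B
Final known: {A, B}
New propositions: {B}
Count = 1

1


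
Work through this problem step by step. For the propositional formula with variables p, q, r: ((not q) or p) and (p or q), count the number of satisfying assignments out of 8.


Evaluate all 8 assignments for p, q, r:
p=0, q=0, r=0: 0
p=0, q=0, r=1: 0
p=0, q=1, r=0: 0
p=0, q=1, r=1: 0
p=1, q=0, r=0: 1
p=1, q=0, r=1: 1
p=1, q=1, r=0: 1
p=1, q=1, r=1: 1
Satisfying count = 4

4


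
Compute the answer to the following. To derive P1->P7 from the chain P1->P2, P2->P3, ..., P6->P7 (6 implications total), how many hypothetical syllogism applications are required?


With 6 implications in a chain connecting 7 propositions:
P1->P2, P2->P3, ..., P6->P7
Steps needed = (number of implications) - 1 = 6 - 1 = 5

5


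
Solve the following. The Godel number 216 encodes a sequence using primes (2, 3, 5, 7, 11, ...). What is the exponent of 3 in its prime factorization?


Factorize 216 by dividing by 3 repeatedly.
Division steps: 3 divides 216 exactly 3 time(s).
Exponent of 3 = 3

3


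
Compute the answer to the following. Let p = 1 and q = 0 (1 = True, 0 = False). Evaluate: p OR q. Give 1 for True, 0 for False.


p = 1, q = 0
Operation: p OR q
Evaluate: 1 OR 0 = 1

1


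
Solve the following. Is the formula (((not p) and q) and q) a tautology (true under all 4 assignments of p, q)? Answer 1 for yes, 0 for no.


Check all 4 assignments:
p=0, q=0: 0
p=0, q=1: 1
p=1, q=0: 0
p=1, q=1: 0
Satisfying count = 1/4.
Tautology iff count = 4: no.

0


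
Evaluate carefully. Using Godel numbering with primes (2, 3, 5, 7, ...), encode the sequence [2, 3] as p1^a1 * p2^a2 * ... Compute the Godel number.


Encode each element as an exponent of the corresponding prime:
  2^2 = 4
  3^3 = 27
Product = 4 * 27 = 108

108


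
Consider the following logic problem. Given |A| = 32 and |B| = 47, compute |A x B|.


The Cartesian product A x B contains all ordered pairs (a, b).
|A x B| = |A| * |B| = 32 * 47 = 1504

1504


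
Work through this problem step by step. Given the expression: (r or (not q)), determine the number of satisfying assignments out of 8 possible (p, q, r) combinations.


Check all 8 assignments:
p=0, q=0, r=0: 1
p=0, q=0, r=1: 1
p=0, q=1, r=0: 0
p=0, q=1, r=1: 1
p=1, q=0, r=0: 1
p=1, q=0, r=1: 1
p=1, q=1, r=0: 0
p=1, q=1, r=1: 1
Count of True = 6

6


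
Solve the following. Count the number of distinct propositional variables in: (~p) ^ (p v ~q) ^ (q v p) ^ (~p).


Identify each variable that appears in the formula.
Variables found: p, q
Count = 2

2


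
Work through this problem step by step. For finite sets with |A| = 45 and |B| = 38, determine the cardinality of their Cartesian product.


The Cartesian product A x B contains all ordered pairs (a, b).
|A x B| = |A| * |B| = 45 * 38 = 1710

1710


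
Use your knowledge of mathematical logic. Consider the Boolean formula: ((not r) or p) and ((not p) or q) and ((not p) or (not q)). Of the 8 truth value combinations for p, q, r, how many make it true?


Evaluate all 8 assignments for p, q, r:
p=0, q=0, r=0: 1
p=0, q=0, r=1: 0
p=0, q=1, r=0: 1
p=0, q=1, r=1: 0
p=1, q=0, r=0: 0
p=1, q=0, r=1: 0
p=1, q=1, r=0: 0
p=1, q=1, r=1: 0
Satisfying count = 2

2


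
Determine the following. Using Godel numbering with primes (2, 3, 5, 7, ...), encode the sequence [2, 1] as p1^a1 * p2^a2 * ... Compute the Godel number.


Encode each element as an exponent of the corresponding prime:
  2^2 = 4
  3^1 = 3
Product = 4 * 3 = 12

12


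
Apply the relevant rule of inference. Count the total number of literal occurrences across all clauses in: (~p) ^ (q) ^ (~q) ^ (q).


Counting literals in each clause:
Clause 1: 1 literal(s)
Clause 2: 1 literal(s)
Clause 3: 1 literal(s)
Clause 4: 1 literal(s)
Total = 4

4


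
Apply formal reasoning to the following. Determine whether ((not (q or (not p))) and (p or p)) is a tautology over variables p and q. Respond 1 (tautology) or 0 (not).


Check all 4 assignments:
p=0, q=0: 0
p=0, q=1: 0
p=1, q=0: 1
p=1, q=1: 0
Satisfying count = 1/4.
Tautology iff count = 4: no.

0


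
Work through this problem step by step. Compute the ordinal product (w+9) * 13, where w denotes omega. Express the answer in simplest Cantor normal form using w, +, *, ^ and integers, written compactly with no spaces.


Compute (w+9) * 13.
Ordinal * is associative and left-distributive over +, but NOT commutative; for finite n>1, n*w = w but w*n stays w*n.
(w+9) * 13 = (w+9) repeated 13 times. Each intermediate +9 is absorbed by the following w; only the last survives: w*13+9.
Result = w*13+9

w*13+9


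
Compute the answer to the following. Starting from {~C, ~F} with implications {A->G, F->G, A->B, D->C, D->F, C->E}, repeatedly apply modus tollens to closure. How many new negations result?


Initial negated facts: {~C, ~F}
Apply modus tollens to closure:
  ~C and D->C  =>  ~D
Final negated: {~C, ~D, ~F}
New negations: {~D}
Count = 1

1


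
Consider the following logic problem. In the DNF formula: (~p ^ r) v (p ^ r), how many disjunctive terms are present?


A DNF formula is a disjunction of terms (conjunctions).
Terms are separated by v.
Counting the disjuncts: 2 terms.

2


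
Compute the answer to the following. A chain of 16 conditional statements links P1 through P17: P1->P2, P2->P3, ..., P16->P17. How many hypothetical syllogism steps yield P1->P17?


With 16 implications in a chain connecting 17 propositions:
P1->P2, P2->P3, ..., P16->P17
Steps needed = (number of implications) - 1 = 16 - 1 = 15

15


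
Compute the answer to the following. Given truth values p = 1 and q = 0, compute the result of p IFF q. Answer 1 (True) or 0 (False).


p = 1, q = 0
Operation: p IFF q
Evaluate: 1 IFF 0 = 0

0


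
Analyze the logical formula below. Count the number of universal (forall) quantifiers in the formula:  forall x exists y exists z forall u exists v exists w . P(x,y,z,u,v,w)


Quantifier prefix: forall x exists y exists z forall u exists v exists w
Mark each quantifier type:
  U E E U E E
Universal count = 2, Existential count = 4
Asked for universal (forall) quantifiers: 2

2


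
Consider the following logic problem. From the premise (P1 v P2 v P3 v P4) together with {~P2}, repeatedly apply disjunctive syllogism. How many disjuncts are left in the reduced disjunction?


Original disjuncts (4): P1, P2, P3, P4
Negated (eliminate): ~P2
Remaining disjuncts: P1, P3, P4
Count = 4 - 1 = 3

3


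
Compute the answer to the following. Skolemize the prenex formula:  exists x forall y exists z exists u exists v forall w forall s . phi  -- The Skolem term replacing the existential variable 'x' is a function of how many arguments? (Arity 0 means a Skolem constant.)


Quantifier prefix: exists x forall y exists z exists u exists v forall w forall s
'x' is existentially quantified at position 1.
No universal quantifiers precede it.
Skolem function arity = 0 (a Skolem constant)

0


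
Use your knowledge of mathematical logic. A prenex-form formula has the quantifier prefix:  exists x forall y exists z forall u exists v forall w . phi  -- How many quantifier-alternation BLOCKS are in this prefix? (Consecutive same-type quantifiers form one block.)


Quantifier-type sequence: E A E A E A  (A=forall, E=exists)
Group into maximal same-type runs:
  Ex1 | Ax1 | Ex1 | Ax1 | Ex1 | Ax1
Number of blocks = 6

6


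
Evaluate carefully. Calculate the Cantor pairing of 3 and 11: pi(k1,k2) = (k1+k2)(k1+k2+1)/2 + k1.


k1 + k2 = 14
(k1+k2)(k1+k2+1)/2 = 14 * 15 / 2 = 105
pi = 105 + 3 = 108

108


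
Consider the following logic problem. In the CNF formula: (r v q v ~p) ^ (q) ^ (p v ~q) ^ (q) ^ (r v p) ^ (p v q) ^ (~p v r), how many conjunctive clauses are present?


A CNF formula is a conjunction of clauses.
Clauses are separated by ^.
Counting the conjuncts: 7 clauses.

7


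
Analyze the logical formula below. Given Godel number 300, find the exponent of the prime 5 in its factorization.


Factorize 300 by dividing by 5 repeatedly.
Division steps: 5 divides 300 exactly 2 time(s).
Exponent of 5 = 2

2


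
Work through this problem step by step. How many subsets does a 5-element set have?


The power set of a set with n elements has 2^n elements.
|P(S)| = 2^5 = 32

32


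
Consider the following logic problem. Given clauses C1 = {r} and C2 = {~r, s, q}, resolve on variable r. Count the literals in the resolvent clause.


Remove r from C1 and ~r from C2.
C1 remainder: {}
C2 remainder: {s, q}
Union (resolvent): {q, s}
Resolvent has 2 literal(s).

2


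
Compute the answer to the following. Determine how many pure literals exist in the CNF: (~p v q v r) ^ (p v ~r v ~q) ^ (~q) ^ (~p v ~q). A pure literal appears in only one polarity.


Check each variable for pure literal status:
p: mixed (not pure)
q: mixed (not pure)
r: mixed (not pure)
Pure literal count = 0

0


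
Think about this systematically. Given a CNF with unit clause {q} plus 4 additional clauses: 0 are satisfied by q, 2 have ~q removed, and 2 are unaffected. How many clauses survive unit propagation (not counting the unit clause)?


Satisfied (removed): 0
Shortened (remain): 2
Unchanged (remain): 2
Remaining = 2 + 2 = 4

4


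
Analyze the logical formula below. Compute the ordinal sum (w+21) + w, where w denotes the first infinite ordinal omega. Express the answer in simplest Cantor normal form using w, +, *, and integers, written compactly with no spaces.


Compute (w+21) + w.
Ordinal + is associative but NOT commutative; for finite n>0, n + w = w but w + n stays w+n.
(w+21) + w = w + (21+w) = w + w = w*2 (the finite tail 21 is absorbed by the right w).
Result = w*2

w*2


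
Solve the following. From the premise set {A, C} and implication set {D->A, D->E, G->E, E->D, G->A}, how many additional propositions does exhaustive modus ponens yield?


Initial facts: {A, C}
Apply modus ponens to closure:
  (no implication fires)
Final known: {A, C}
New propositions: {(none)}
Count = 0

0


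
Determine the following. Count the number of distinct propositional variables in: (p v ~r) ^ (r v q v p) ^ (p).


Identify each variable that appears in the formula.
Variables found: p, q, r
Count = 3

3


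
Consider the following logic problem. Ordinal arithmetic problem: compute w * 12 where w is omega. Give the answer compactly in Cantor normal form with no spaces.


Compute w * 12.
Ordinal * is associative and left-distributive over +, but NOT commutative; for finite n>1, n*w = w but w*n stays w*n.
w * 12 means 12 copies of w concatenated: w*12.
Result = w*12

w*12


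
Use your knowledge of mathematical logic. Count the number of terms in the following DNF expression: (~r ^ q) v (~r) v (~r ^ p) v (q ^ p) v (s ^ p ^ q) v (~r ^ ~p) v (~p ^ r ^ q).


A DNF formula is a disjunction of terms (conjunctions).
Terms are separated by v.
Counting the disjuncts: 7 terms.

7


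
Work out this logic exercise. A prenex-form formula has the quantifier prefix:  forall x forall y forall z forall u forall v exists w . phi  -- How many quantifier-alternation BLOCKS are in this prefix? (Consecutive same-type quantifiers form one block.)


Quantifier-type sequence: A A A A A E  (A=forall, E=exists)
Group into maximal same-type runs:
  Ax5 | Ex1
Number of blocks = 2

2


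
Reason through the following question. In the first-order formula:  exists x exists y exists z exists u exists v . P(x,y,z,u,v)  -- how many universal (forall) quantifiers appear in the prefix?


Quantifier prefix: exists x exists y exists z exists u exists v
Mark each quantifier type:
  E E E E E
Universal count = 0, Existential count = 5
Asked for universal (forall) quantifiers: 0

0


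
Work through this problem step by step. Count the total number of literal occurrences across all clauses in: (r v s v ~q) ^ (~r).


Counting literals in each clause:
Clause 1: 3 literal(s)
Clause 2: 1 literal(s)
Total = 4

4


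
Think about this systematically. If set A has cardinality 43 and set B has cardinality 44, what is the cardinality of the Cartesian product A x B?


The Cartesian product A x B contains all ordered pairs (a, b).
|A x B| = |A| * |B| = 43 * 44 = 1892

1892


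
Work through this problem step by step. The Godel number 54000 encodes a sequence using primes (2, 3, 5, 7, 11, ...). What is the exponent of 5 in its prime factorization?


Factorize 54000 by dividing by 5 repeatedly.
Division steps: 5 divides 54000 exactly 3 time(s).
Exponent of 5 = 3

3


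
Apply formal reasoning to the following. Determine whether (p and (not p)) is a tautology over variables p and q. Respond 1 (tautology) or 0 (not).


Check all 4 assignments:
p=0, q=0: 0
p=0, q=1: 0
p=1, q=0: 0
p=1, q=1: 0
Satisfying count = 0/4.
Tautology iff count = 4: no.

0


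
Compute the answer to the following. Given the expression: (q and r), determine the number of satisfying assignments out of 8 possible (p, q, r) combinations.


Check all 8 assignments:
p=0, q=0, r=0: 0
p=0, q=0, r=1: 0
p=0, q=1, r=0: 0
p=0, q=1, r=1: 1
p=1, q=0, r=0: 0
p=1, q=0, r=1: 0
p=1, q=1, r=0: 0
p=1, q=1, r=1: 1
Count of True = 2

2


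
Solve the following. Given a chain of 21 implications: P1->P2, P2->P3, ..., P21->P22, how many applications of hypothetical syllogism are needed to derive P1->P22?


With 21 implications in a chain connecting 22 propositions:
P1->P2, P2->P3, ..., P21->P22
Steps needed = (number of implications) - 1 = 21 - 1 = 20

20


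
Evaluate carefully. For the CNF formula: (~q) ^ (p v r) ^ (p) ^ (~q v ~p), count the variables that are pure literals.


Check each variable for pure literal status:
p: mixed (not pure)
q: pure negative
r: pure positive
Pure literal count = 2

2


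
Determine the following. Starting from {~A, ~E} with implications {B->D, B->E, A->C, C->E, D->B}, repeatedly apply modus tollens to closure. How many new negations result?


Initial negated facts: {~A, ~E}
Apply modus tollens to closure:
  ~E and B->E  =>  ~B
  ~E and C->E  =>  ~C
  ~B and D->B  =>  ~D
Final negated: {~A, ~B, ~C, ~D, ~E}
New negations: {~B, ~C, ~D}
Count = 3

3


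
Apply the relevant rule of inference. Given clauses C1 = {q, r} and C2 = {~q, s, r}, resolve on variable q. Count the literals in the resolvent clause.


Remove q from C1 and ~q from C2.
C1 remainder: {r}
C2 remainder: {s, r}
Union (resolvent): {r, s}
Resolvent has 2 literal(s).

2


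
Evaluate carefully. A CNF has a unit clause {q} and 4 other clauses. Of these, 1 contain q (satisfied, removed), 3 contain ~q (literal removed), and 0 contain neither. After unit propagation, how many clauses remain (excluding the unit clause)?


Satisfied (removed): 1
Shortened (remain): 3
Unchanged (remain): 0
Remaining = 3 + 0 = 3

3


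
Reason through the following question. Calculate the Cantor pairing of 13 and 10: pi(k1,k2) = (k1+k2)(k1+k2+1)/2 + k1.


k1 + k2 = 23
(k1+k2)(k1+k2+1)/2 = 23 * 24 / 2 = 276
pi = 276 + 13 = 289

289


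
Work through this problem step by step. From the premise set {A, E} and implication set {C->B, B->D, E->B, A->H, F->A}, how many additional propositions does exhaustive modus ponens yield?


Initial facts: {A, E}
Apply modus ponens to closure:
  E and E->B  =>  B
  A and A->H  =>  H
  B and B->D  =>  D
Final known: {A, B, D, E, H}
New propositions: {B, D, H}
Count = 3

3


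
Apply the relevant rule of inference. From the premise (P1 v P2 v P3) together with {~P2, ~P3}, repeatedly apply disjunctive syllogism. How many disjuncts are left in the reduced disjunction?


Original disjuncts (3): P1, P2, P3
Negated (eliminate): ~P2, ~P3
Remaining disjuncts: P1
Count = 3 - 2 = 1

1


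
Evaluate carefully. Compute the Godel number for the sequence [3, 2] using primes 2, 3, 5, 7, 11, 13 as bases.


Encode each element as an exponent of the corresponding prime:
  2^3 = 8
  3^2 = 9
Product = 8 * 9 = 72

72


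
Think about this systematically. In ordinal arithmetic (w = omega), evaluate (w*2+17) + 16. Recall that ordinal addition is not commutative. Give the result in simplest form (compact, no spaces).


Compute (w*2+17) + 16.
Ordinal + is associative but NOT commutative; for finite n>0, n + w = w but w + n stays w+n.
By associativity: (w*2+17) + 16 = w*2 + (17+16) = w*2+33.
Result = w*2+33

w*2+33


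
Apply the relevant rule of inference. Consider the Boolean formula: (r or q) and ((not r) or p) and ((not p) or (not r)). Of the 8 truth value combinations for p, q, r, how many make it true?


Evaluate all 8 assignments for p, q, r:
p=0, q=0, r=0: 0
p=0, q=0, r=1: 0
p=0, q=1, r=0: 1
p=0, q=1, r=1: 0
p=1, q=0, r=0: 0
p=1, q=0, r=1: 0
p=1, q=1, r=0: 1
p=1, q=1, r=1: 0
Satisfying count = 2

2


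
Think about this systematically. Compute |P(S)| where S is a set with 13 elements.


The power set of a set with n elements has 2^n elements.
|P(S)| = 2^13 = 8192

8192


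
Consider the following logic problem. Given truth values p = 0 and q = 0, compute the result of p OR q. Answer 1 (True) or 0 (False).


p = 0, q = 0
Operation: p OR q
Evaluate: 0 OR 0 = 0

0


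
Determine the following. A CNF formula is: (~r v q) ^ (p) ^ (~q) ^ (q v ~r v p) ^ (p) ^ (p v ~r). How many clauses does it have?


A CNF formula is a conjunction of clauses.
Clauses are separated by ^.
Counting the conjuncts: 6 clauses.

6


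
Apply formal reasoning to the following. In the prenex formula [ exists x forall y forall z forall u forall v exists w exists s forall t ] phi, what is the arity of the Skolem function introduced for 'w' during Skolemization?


Quantifier prefix: exists x forall y forall z forall u forall v exists w exists s forall t
'w' is existentially quantified at position 6.
Universal variables preceding it: y, z, u, v
Skolem function arity = 4

4


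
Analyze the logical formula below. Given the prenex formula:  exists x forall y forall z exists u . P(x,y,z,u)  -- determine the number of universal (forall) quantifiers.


Quantifier prefix: exists x forall y forall z exists u
Mark each quantifier type:
  E U U E
Universal count = 2, Existential count = 2
Asked for universal (forall) quantifiers: 2

2


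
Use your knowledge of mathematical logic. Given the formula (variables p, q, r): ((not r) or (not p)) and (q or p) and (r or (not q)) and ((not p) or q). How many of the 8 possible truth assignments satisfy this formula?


Evaluate all 8 assignments for p, q, r:
p=0, q=0, r=0: 0
p=0, q=0, r=1: 0
p=0, q=1, r=0: 0
p=0, q=1, r=1: 1
p=1, q=0, r=0: 0
p=1, q=0, r=1: 0
p=1, q=1, r=0: 0
p=1, q=1, r=1: 0
Satisfying count = 1

1


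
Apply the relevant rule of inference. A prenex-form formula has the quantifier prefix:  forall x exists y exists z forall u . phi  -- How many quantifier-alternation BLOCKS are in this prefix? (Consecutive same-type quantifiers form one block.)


Quantifier-type sequence: A E E A  (A=forall, E=exists)
Group into maximal same-type runs:
  Ax1 | Ex2 | Ax1
Number of blocks = 3

3


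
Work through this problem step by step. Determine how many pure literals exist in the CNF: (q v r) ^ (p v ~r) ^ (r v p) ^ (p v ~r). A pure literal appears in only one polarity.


Check each variable for pure literal status:
p: pure positive
q: pure positive
r: mixed (not pure)
Pure literal count = 2

2


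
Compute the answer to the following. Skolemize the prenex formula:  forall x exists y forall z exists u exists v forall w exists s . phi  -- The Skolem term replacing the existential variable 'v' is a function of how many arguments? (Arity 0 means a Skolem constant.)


Quantifier prefix: forall x exists y forall z exists u exists v forall w exists s
'v' is existentially quantified at position 5.
Universal variables preceding it: x, z
Skolem function arity = 2

2


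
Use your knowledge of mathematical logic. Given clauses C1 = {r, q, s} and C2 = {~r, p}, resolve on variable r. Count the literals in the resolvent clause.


Remove r from C1 and ~r from C2.
C1 remainder: {q, s}
C2 remainder: {p}
Union (resolvent): {p, q, s}
Resolvent has 3 literal(s).

3


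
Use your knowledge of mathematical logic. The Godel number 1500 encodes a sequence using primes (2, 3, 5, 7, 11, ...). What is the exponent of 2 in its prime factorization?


Factorize 1500 by dividing by 2 repeatedly.
Division steps: 2 divides 1500 exactly 2 time(s).
Exponent of 2 = 2

2


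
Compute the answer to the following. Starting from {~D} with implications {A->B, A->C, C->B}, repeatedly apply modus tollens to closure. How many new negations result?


Initial negated facts: {~D}
Apply modus tollens to closure:
  (no implication fires)
Final negated: {~D}
New negations: {(none)}
Count = 0

0


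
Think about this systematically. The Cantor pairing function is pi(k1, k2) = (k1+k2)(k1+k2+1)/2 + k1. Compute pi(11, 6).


k1 + k2 = 17
(k1+k2)(k1+k2+1)/2 = 17 * 18 / 2 = 153
pi = 153 + 11 = 164

164


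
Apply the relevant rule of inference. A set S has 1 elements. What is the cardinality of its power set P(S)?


The power set of a set with n elements has 2^n elements.
|P(S)| = 2^1 = 2

2


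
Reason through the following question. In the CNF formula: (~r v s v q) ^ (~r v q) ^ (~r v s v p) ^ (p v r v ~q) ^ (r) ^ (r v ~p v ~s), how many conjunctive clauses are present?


A CNF formula is a conjunction of clauses.
Clauses are separated by ^.
Counting the conjuncts: 6 clauses.

6


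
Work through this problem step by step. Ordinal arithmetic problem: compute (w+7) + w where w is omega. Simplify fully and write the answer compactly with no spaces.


Compute (w+7) + w.
Ordinal + is associative but NOT commutative; for finite n>0, n + w = w but w + n stays w+n.
(w+7) + w = w + (7+w) = w + w = w*2 (the finite tail 7 is absorbed by the right w).
Result = w*2

w*2


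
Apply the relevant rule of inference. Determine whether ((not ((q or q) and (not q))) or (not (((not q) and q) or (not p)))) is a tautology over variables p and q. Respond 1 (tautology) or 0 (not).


Check all 4 assignments:
p=0, q=0: 1
p=0, q=1: 1
p=1, q=0: 1
p=1, q=1: 1
Satisfying count = 4/4.
Tautology iff count = 4: yes.

1


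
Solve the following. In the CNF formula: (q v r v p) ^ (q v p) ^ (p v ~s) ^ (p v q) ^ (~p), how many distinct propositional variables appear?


Identify each variable that appears in the formula.
Variables found: p, q, r, s
Count = 4

4


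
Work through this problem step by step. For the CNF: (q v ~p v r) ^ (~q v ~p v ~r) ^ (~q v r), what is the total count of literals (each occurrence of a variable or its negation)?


Counting literals in each clause:
Clause 1: 3 literal(s)
Clause 2: 3 literal(s)
Clause 3: 2 literal(s)
Total = 8

8


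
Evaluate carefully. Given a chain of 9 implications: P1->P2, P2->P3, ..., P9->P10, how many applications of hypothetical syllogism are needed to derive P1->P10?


With 9 implications in a chain connecting 10 propositions:
P1->P2, P2->P3, ..., P9->P10
Steps needed = (number of implications) - 1 = 9 - 1 = 8

8


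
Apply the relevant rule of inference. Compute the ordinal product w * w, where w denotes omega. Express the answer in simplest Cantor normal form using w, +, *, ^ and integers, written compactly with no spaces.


Compute w * w.
Ordinal * is associative and left-distributive over +, but NOT commutative; for finite n>1, n*w = w but w*n stays w*n.
w * w = w^2 by definition.
Result = w^2

w^2


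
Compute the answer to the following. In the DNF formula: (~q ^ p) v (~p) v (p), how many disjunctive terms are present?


A DNF formula is a disjunction of terms (conjunctions).
Terms are separated by v.
Counting the disjuncts: 3 terms.

3


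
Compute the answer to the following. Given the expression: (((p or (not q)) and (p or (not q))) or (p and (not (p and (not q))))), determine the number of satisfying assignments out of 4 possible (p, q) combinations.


Check all 4 assignments:
p=0, q=0: 1
p=0, q=1: 0
p=1, q=0: 1
p=1, q=1: 1
Count of True = 3

3


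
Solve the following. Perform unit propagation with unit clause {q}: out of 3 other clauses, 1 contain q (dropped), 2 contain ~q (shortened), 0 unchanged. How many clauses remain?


Satisfied (removed): 1
Shortened (remain): 2
Unchanged (remain): 0
Remaining = 2 + 0 = 2

2


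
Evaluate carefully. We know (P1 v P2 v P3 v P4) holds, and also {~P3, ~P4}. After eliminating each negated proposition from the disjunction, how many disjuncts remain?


Original disjuncts (4): P1, P2, P3, P4
Negated (eliminate): ~P3, ~P4
Remaining disjuncts: P1, P2
Count = 4 - 2 = 2

2


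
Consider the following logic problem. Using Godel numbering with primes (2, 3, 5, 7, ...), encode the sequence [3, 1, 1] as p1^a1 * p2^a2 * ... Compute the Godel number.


Encode each element as an exponent of the corresponding prime:
  2^3 = 8
  3^1 = 3
  5^1 = 5
Product = 8 * 3 * 5 = 120

120


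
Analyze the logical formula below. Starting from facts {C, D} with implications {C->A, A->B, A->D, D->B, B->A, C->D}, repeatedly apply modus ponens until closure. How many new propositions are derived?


Initial facts: {C, D}
Apply modus ponens to closure:
  C and C->A  =>  A
  A and A->B  =>  B
Final known: {A, B, C, D}
New propositions: {A, B}
Count = 2

2


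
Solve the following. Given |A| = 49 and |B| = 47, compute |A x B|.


The Cartesian product A x B contains all ordered pairs (a, b).
|A x B| = |A| * |B| = 49 * 47 = 2303

2303


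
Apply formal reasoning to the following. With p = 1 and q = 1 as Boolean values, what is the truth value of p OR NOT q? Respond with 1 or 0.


p = 1, q = 1
Operation: p OR NOT q
Evaluate: 1 OR NOT 1 = 1

1


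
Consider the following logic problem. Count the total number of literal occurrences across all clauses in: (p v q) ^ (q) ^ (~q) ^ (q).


Counting literals in each clause:
Clause 1: 2 literal(s)
Clause 2: 1 literal(s)
Clause 3: 1 literal(s)
Clause 4: 1 literal(s)
Total = 5

5


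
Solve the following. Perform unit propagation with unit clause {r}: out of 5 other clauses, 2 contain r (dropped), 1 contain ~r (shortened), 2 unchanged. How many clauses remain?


Satisfied (removed): 2
Shortened (remain): 1
Unchanged (remain): 2
Remaining = 1 + 2 = 3

3


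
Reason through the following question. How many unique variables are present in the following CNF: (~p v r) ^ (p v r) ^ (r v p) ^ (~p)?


Identify each variable that appears in the formula.
Variables found: p, r
Count = 2

2


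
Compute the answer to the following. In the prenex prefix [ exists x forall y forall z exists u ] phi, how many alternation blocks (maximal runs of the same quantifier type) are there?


Quantifier-type sequence: E A A E  (A=forall, E=exists)
Group into maximal same-type runs:
  Ex1 | Ax2 | Ex1
Number of blocks = 3

3


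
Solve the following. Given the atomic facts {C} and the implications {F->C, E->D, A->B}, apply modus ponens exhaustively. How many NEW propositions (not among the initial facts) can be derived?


Initial facts: {C}
Apply modus ponens to closure:
  (no implication fires)
Final known: {C}
New propositions: {(none)}
Count = 0

0


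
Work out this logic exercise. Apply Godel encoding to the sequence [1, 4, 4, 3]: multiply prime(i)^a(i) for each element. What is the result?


Encode each element as an exponent of the corresponding prime:
  2^1 = 2
  3^4 = 81
  5^4 = 625
  7^3 = 343
Product = 2 * 81 * 625 * 343 = 34728750

34728750


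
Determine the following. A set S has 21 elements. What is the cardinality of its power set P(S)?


The power set of a set with n elements has 2^n elements.
|P(S)| = 2^21 = 2097152

2097152


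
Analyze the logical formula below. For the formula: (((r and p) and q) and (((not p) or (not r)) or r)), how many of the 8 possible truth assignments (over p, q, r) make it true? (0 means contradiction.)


Check all 8 assignments:
p=0, q=0, r=0: 0
p=0, q=0, r=1: 0
p=0, q=1, r=0: 0
p=0, q=1, r=1: 0
p=1, q=0, r=0: 0
p=1, q=0, r=1: 0
p=1, q=1, r=0: 0
p=1, q=1, r=1: 1
Count of True = 1

1


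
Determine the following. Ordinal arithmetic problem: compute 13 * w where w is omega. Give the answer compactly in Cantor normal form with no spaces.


Compute 13 * w.
Ordinal * is associative and left-distributive over +, but NOT commutative; for finite n>1, n*w = w but w*n stays w*n.
For finite n>0, n * w = sup{n*k : k<w} = w. So 13 * w = w.
Result = w

w


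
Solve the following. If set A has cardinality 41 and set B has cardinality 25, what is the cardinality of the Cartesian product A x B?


The Cartesian product A x B contains all ordered pairs (a, b).
|A x B| = |A| * |B| = 41 * 25 = 1025

1025


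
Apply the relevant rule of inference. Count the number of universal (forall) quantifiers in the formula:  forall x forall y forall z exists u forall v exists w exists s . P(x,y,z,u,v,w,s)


Quantifier prefix: forall x forall y forall z exists u forall v exists w exists s
Mark each quantifier type:
  U U U E U E E
Universal count = 4, Existential count = 3
Asked for universal (forall) quantifiers: 4

4


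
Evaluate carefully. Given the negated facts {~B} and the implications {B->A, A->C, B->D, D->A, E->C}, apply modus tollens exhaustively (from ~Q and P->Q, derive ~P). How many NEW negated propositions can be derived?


Initial negated facts: {~B}
Apply modus tollens to closure:
  (no implication fires)
Final negated: {~B}
New negations: {(none)}
Count = 0

0


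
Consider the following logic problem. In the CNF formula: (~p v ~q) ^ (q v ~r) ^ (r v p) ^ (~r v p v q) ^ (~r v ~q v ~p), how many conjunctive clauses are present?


A CNF formula is a conjunction of clauses.
Clauses are separated by ^.
Counting the conjuncts: 5 clauses.

5


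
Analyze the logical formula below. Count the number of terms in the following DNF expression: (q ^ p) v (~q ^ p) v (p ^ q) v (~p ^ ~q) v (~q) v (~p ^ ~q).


A DNF formula is a disjunction of terms (conjunctions).
Terms are separated by v.
Counting the disjuncts: 6 terms.

6


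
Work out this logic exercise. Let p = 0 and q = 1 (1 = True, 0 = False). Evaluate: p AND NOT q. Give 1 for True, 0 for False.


p = 0, q = 1
Operation: p AND NOT q
Evaluate: 0 AND NOT 1 = 0

0


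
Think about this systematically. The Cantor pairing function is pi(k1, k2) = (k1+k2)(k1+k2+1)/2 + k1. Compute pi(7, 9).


k1 + k2 = 16
(k1+k2)(k1+k2+1)/2 = 16 * 17 / 2 = 136
pi = 136 + 7 = 143

143


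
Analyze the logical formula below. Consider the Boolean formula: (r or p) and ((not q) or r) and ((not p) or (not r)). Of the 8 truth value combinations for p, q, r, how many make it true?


Evaluate all 8 assignments for p, q, r:
p=0, q=0, r=0: 0
p=0, q=0, r=1: 1
p=0, q=1, r=0: 0
p=0, q=1, r=1: 1
p=1, q=0, r=0: 1
p=1, q=0, r=1: 0
p=1, q=1, r=0: 0
p=1, q=1, r=1: 0
Satisfying count = 3

3


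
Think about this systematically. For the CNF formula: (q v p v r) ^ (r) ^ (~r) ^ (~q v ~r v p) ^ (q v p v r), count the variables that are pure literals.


Check each variable for pure literal status:
p: pure positive
q: mixed (not pure)
r: mixed (not pure)
Pure literal count = 1

1


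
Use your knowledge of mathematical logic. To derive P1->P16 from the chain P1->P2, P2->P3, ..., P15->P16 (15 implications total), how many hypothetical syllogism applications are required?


With 15 implications in a chain connecting 16 propositions:
P1->P2, P2->P3, ..., P15->P16
Steps needed = (number of implications) - 1 = 15 - 1 = 14

14


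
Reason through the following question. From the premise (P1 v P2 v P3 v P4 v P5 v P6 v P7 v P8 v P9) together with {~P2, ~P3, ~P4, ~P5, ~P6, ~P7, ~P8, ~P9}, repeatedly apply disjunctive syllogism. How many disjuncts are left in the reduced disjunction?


Original disjuncts (9): P1, P2, P3, P4, P5, P6, P7, P8, P9
Negated (eliminate): ~P2, ~P3, ~P4, ~P5, ~P6, ~P7, ~P8, ~P9
Remaining disjuncts: P1
Count = 9 - 8 = 1

1


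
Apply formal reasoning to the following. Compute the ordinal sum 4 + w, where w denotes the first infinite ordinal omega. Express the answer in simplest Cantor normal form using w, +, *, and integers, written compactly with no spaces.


Compute 4 + w.
Ordinal + is associative but NOT commutative; for finite n>0, n + w = w but w + n stays w+n.
Any finite left addend is absorbed by w on the right: 4 + w = w.
Result = w

w


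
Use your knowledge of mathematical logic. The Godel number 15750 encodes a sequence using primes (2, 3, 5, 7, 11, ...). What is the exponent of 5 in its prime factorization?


Factorize 15750 by dividing by 5 repeatedly.
Division steps: 5 divides 15750 exactly 3 time(s).
Exponent of 5 = 3

3


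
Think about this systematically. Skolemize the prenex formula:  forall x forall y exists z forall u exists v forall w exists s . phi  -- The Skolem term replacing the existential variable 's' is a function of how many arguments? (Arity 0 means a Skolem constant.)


Quantifier prefix: forall x forall y exists z forall u exists v forall w exists s
's' is existentially quantified at position 7.
Universal variables preceding it: x, y, u, w
Skolem function arity = 4

4


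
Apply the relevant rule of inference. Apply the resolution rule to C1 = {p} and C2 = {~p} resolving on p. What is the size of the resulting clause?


Remove p from C1 and ~p from C2.
C1 remainder: {}
C2 remainder: {}
Union (resolvent): {} (empty clause)
Resolvent has 0 literal(s).

0


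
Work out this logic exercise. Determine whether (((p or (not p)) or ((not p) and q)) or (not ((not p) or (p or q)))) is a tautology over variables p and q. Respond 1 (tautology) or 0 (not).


Check all 4 assignments:
p=0, q=0: 1
p=0, q=1: 1
p=1, q=0: 1
p=1, q=1: 1
Satisfying count = 4/4.
Tautology iff count = 4: yes.

1


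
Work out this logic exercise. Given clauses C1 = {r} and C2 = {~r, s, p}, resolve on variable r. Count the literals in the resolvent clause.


Remove r from C1 and ~r from C2.
C1 remainder: {}
C2 remainder: {s, p}
Union (resolvent): {p, s}
Resolvent has 2 literal(s).

2


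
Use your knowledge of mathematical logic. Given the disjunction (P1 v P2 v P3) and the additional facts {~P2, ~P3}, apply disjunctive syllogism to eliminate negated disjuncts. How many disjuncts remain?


Original disjuncts (3): P1, P2, P3
Negated (eliminate): ~P2, ~P3
Remaining disjuncts: P1
Count = 3 - 2 = 1

1


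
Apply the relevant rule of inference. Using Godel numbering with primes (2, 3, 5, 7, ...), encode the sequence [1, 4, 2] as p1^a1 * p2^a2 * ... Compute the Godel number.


Encode each element as an exponent of the corresponding prime:
  2^1 = 2
  3^4 = 81
  5^2 = 25
Product = 2 * 81 * 25 = 4050

4050


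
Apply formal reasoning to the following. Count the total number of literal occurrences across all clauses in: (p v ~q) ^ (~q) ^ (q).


Counting literals in each clause:
Clause 1: 2 literal(s)
Clause 2: 1 literal(s)
Clause 3: 1 literal(s)
Total = 4

4


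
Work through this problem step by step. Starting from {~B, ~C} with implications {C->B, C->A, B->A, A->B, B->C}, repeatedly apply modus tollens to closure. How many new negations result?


Initial negated facts: {~B, ~C}
Apply modus tollens to closure:
  ~B and A->B  =>  ~A
Final negated: {~A, ~B, ~C}
New negations: {~A}
Count = 1

1


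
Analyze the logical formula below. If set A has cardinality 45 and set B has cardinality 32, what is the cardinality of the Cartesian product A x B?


The Cartesian product A x B contains all ordered pairs (a, b).
|A x B| = |A| * |B| = 45 * 32 = 1440

1440


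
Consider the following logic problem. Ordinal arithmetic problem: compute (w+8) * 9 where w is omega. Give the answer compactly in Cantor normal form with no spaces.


Compute (w+8) * 9.
Ordinal * is associative and left-distributive over +, but NOT commutative; for finite n>1, n*w = w but w*n stays w*n.
(w+8) * 9 = (w+8) repeated 9 times. Each intermediate +8 is absorbed by the following w; only the last survives: w*9+8.
Result = w*9+8

w*9+8


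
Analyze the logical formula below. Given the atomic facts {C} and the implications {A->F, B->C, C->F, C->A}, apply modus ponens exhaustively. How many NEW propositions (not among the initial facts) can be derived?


Initial facts: {C}
Apply modus ponens to closure:
  C and C->F  =>  F
  C and C->A  =>  A
Final known: {A, C, F}
New propositions: {A, F}
Count = 2

2
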